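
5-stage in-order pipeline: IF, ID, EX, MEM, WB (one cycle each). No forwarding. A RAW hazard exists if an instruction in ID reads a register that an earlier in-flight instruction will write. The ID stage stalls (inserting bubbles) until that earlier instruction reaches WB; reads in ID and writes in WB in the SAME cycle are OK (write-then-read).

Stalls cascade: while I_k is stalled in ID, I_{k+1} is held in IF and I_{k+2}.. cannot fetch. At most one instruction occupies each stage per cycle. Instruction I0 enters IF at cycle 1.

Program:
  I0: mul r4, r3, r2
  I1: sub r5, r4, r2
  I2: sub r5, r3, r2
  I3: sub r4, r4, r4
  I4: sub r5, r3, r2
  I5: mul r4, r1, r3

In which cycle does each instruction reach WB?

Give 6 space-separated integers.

Answer: 5 8 9 10 11 12

Derivation:
I0 mul r4 <- r3,r2: IF@1 ID@2 stall=0 (-) EX@3 MEM@4 WB@5
I1 sub r5 <- r4,r2: IF@2 ID@3 stall=2 (RAW on I0.r4 (WB@5)) EX@6 MEM@7 WB@8
I2 sub r5 <- r3,r2: IF@3 ID@6 stall=0 (-) EX@7 MEM@8 WB@9
I3 sub r4 <- r4,r4: IF@6 ID@7 stall=0 (-) EX@8 MEM@9 WB@10
I4 sub r5 <- r3,r2: IF@7 ID@8 stall=0 (-) EX@9 MEM@10 WB@11
I5 mul r4 <- r1,r3: IF@8 ID@9 stall=0 (-) EX@10 MEM@11 WB@12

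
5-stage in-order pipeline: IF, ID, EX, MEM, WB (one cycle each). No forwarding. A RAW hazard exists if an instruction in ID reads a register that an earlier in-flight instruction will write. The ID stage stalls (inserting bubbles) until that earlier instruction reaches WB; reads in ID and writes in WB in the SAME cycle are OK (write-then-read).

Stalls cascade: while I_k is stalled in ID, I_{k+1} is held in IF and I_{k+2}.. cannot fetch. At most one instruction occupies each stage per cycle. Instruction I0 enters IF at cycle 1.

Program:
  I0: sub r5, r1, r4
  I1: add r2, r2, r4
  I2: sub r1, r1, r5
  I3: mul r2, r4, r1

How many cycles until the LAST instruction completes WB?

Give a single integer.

Answer: 11

Derivation:
I0 sub r5 <- r1,r4: IF@1 ID@2 stall=0 (-) EX@3 MEM@4 WB@5
I1 add r2 <- r2,r4: IF@2 ID@3 stall=0 (-) EX@4 MEM@5 WB@6
I2 sub r1 <- r1,r5: IF@3 ID@4 stall=1 (RAW on I0.r5 (WB@5)) EX@6 MEM@7 WB@8
I3 mul r2 <- r4,r1: IF@4 ID@6 stall=2 (RAW on I2.r1 (WB@8)) EX@9 MEM@10 WB@11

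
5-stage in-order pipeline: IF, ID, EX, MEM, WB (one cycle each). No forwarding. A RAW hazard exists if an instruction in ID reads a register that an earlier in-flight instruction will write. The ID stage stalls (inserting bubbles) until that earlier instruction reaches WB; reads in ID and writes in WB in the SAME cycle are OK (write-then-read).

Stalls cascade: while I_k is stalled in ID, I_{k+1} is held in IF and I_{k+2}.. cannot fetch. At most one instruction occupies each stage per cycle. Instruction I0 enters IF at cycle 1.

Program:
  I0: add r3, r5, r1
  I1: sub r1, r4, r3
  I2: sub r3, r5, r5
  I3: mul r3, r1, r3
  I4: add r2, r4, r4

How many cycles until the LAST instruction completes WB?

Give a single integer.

I0 add r3 <- r5,r1: IF@1 ID@2 stall=0 (-) EX@3 MEM@4 WB@5
I1 sub r1 <- r4,r3: IF@2 ID@3 stall=2 (RAW on I0.r3 (WB@5)) EX@6 MEM@7 WB@8
I2 sub r3 <- r5,r5: IF@3 ID@6 stall=0 (-) EX@7 MEM@8 WB@9
I3 mul r3 <- r1,r3: IF@6 ID@7 stall=2 (RAW on I2.r3 (WB@9)) EX@10 MEM@11 WB@12
I4 add r2 <- r4,r4: IF@7 ID@10 stall=0 (-) EX@11 MEM@12 WB@13

Answer: 13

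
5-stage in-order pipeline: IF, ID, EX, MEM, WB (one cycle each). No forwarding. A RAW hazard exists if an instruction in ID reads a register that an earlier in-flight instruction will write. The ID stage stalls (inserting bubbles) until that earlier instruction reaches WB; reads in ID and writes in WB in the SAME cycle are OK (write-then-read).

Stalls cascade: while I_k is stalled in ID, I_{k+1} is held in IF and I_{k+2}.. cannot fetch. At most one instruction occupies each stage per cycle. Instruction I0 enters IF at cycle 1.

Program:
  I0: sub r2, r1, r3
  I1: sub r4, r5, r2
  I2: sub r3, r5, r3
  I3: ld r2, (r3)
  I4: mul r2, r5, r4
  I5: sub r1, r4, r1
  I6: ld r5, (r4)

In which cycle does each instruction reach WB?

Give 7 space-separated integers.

I0 sub r2 <- r1,r3: IF@1 ID@2 stall=0 (-) EX@3 MEM@4 WB@5
I1 sub r4 <- r5,r2: IF@2 ID@3 stall=2 (RAW on I0.r2 (WB@5)) EX@6 MEM@7 WB@8
I2 sub r3 <- r5,r3: IF@3 ID@6 stall=0 (-) EX@7 MEM@8 WB@9
I3 ld r2 <- r3: IF@6 ID@7 stall=2 (RAW on I2.r3 (WB@9)) EX@10 MEM@11 WB@12
I4 mul r2 <- r5,r4: IF@7 ID@10 stall=0 (-) EX@11 MEM@12 WB@13
I5 sub r1 <- r4,r1: IF@10 ID@11 stall=0 (-) EX@12 MEM@13 WB@14
I6 ld r5 <- r4: IF@11 ID@12 stall=0 (-) EX@13 MEM@14 WB@15

Answer: 5 8 9 12 13 14 15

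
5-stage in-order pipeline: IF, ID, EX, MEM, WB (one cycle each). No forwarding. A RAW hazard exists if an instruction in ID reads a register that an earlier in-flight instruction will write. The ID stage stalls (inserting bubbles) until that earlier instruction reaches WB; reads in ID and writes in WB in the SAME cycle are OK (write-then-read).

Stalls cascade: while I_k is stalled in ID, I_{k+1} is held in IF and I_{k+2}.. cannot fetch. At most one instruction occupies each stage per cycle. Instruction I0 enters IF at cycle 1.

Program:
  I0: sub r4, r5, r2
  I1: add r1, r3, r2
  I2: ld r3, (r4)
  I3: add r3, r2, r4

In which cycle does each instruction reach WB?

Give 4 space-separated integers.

I0 sub r4 <- r5,r2: IF@1 ID@2 stall=0 (-) EX@3 MEM@4 WB@5
I1 add r1 <- r3,r2: IF@2 ID@3 stall=0 (-) EX@4 MEM@5 WB@6
I2 ld r3 <- r4: IF@3 ID@4 stall=1 (RAW on I0.r4 (WB@5)) EX@6 MEM@7 WB@8
I3 add r3 <- r2,r4: IF@4 ID@6 stall=0 (-) EX@7 MEM@8 WB@9

Answer: 5 6 8 9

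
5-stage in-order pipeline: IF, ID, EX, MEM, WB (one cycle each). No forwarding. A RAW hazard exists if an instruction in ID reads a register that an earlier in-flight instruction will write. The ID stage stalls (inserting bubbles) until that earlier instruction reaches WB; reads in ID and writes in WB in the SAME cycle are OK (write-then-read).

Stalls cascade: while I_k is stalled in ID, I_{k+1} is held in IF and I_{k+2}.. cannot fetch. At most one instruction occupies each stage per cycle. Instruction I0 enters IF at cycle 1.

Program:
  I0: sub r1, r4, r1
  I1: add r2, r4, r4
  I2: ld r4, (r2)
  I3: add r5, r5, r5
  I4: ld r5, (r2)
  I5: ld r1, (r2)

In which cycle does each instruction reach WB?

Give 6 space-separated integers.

I0 sub r1 <- r4,r1: IF@1 ID@2 stall=0 (-) EX@3 MEM@4 WB@5
I1 add r2 <- r4,r4: IF@2 ID@3 stall=0 (-) EX@4 MEM@5 WB@6
I2 ld r4 <- r2: IF@3 ID@4 stall=2 (RAW on I1.r2 (WB@6)) EX@7 MEM@8 WB@9
I3 add r5 <- r5,r5: IF@4 ID@7 stall=0 (-) EX@8 MEM@9 WB@10
I4 ld r5 <- r2: IF@7 ID@8 stall=0 (-) EX@9 MEM@10 WB@11
I5 ld r1 <- r2: IF@8 ID@9 stall=0 (-) EX@10 MEM@11 WB@12

Answer: 5 6 9 10 11 12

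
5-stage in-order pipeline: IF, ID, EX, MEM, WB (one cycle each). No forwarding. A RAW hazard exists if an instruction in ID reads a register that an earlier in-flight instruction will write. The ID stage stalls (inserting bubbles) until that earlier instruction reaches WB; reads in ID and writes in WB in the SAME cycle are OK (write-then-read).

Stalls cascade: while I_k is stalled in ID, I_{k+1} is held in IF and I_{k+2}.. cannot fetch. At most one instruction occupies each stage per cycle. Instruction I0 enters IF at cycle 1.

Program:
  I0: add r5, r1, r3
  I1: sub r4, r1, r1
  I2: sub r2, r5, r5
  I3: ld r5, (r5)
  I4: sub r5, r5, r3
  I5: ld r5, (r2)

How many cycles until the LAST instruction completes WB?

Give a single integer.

Answer: 13

Derivation:
I0 add r5 <- r1,r3: IF@1 ID@2 stall=0 (-) EX@3 MEM@4 WB@5
I1 sub r4 <- r1,r1: IF@2 ID@3 stall=0 (-) EX@4 MEM@5 WB@6
I2 sub r2 <- r5,r5: IF@3 ID@4 stall=1 (RAW on I0.r5 (WB@5)) EX@6 MEM@7 WB@8
I3 ld r5 <- r5: IF@4 ID@6 stall=0 (-) EX@7 MEM@8 WB@9
I4 sub r5 <- r5,r3: IF@6 ID@7 stall=2 (RAW on I3.r5 (WB@9)) EX@10 MEM@11 WB@12
I5 ld r5 <- r2: IF@7 ID@10 stall=0 (-) EX@11 MEM@12 WB@13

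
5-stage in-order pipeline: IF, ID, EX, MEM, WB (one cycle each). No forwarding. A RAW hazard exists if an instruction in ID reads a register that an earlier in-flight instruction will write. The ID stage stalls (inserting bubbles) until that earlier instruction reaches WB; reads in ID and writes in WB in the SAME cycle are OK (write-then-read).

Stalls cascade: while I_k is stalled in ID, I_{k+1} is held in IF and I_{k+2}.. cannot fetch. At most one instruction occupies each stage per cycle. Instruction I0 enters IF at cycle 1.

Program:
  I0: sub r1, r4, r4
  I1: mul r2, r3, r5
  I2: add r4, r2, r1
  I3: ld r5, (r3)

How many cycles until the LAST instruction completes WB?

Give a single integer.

Answer: 10

Derivation:
I0 sub r1 <- r4,r4: IF@1 ID@2 stall=0 (-) EX@3 MEM@4 WB@5
I1 mul r2 <- r3,r5: IF@2 ID@3 stall=0 (-) EX@4 MEM@5 WB@6
I2 add r4 <- r2,r1: IF@3 ID@4 stall=2 (RAW on I1.r2 (WB@6)) EX@7 MEM@8 WB@9
I3 ld r5 <- r3: IF@4 ID@7 stall=0 (-) EX@8 MEM@9 WB@10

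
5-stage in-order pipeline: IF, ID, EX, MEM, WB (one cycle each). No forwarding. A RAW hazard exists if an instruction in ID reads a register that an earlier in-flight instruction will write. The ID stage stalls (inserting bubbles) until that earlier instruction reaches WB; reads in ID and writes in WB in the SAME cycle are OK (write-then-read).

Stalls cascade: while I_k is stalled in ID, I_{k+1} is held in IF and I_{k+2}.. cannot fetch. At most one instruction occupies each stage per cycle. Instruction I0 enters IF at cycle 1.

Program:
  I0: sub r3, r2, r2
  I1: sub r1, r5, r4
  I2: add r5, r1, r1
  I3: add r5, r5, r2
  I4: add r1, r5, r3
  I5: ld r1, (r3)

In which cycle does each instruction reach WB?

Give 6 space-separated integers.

I0 sub r3 <- r2,r2: IF@1 ID@2 stall=0 (-) EX@3 MEM@4 WB@5
I1 sub r1 <- r5,r4: IF@2 ID@3 stall=0 (-) EX@4 MEM@5 WB@6
I2 add r5 <- r1,r1: IF@3 ID@4 stall=2 (RAW on I1.r1 (WB@6)) EX@7 MEM@8 WB@9
I3 add r5 <- r5,r2: IF@4 ID@7 stall=2 (RAW on I2.r5 (WB@9)) EX@10 MEM@11 WB@12
I4 add r1 <- r5,r3: IF@7 ID@10 stall=2 (RAW on I3.r5 (WB@12)) EX@13 MEM@14 WB@15
I5 ld r1 <- r3: IF@10 ID@13 stall=0 (-) EX@14 MEM@15 WB@16

Answer: 5 6 9 12 15 16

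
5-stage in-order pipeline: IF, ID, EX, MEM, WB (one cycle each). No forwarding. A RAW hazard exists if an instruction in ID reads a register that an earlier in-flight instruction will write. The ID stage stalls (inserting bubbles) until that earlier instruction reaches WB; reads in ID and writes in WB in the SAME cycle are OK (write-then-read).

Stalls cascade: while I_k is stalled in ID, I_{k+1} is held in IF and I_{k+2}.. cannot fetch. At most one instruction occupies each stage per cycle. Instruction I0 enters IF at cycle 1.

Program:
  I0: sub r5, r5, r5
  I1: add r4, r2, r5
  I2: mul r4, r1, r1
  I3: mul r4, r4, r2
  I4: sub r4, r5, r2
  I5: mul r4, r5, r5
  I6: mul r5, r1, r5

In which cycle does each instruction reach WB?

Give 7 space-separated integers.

I0 sub r5 <- r5,r5: IF@1 ID@2 stall=0 (-) EX@3 MEM@4 WB@5
I1 add r4 <- r2,r5: IF@2 ID@3 stall=2 (RAW on I0.r5 (WB@5)) EX@6 MEM@7 WB@8
I2 mul r4 <- r1,r1: IF@3 ID@6 stall=0 (-) EX@7 MEM@8 WB@9
I3 mul r4 <- r4,r2: IF@6 ID@7 stall=2 (RAW on I2.r4 (WB@9)) EX@10 MEM@11 WB@12
I4 sub r4 <- r5,r2: IF@7 ID@10 stall=0 (-) EX@11 MEM@12 WB@13
I5 mul r4 <- r5,r5: IF@10 ID@11 stall=0 (-) EX@12 MEM@13 WB@14
I6 mul r5 <- r1,r5: IF@11 ID@12 stall=0 (-) EX@13 MEM@14 WB@15

Answer: 5 8 9 12 13 14 15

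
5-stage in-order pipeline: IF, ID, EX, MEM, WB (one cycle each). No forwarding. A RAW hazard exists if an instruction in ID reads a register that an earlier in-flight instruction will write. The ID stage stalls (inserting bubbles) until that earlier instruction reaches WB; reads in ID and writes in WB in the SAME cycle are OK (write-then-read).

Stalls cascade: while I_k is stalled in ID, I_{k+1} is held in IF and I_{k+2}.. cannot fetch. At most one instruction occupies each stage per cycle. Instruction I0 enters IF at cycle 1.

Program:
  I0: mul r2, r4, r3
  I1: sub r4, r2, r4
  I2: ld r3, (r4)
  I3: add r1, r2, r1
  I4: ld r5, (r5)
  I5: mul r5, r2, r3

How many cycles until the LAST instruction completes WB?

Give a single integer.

I0 mul r2 <- r4,r3: IF@1 ID@2 stall=0 (-) EX@3 MEM@4 WB@5
I1 sub r4 <- r2,r4: IF@2 ID@3 stall=2 (RAW on I0.r2 (WB@5)) EX@6 MEM@7 WB@8
I2 ld r3 <- r4: IF@3 ID@6 stall=2 (RAW on I1.r4 (WB@8)) EX@9 MEM@10 WB@11
I3 add r1 <- r2,r1: IF@6 ID@9 stall=0 (-) EX@10 MEM@11 WB@12
I4 ld r5 <- r5: IF@9 ID@10 stall=0 (-) EX@11 MEM@12 WB@13
I5 mul r5 <- r2,r3: IF@10 ID@11 stall=0 (-) EX@12 MEM@13 WB@14

Answer: 14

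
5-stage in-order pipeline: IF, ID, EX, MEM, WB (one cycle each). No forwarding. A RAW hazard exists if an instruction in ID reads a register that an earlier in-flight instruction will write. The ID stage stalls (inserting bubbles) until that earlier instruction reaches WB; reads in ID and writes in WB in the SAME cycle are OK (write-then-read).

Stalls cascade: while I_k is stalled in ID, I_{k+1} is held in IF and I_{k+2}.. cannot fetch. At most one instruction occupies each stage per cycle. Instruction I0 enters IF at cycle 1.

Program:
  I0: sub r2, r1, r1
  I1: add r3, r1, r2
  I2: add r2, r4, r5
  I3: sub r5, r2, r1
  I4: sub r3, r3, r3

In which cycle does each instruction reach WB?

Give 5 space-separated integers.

I0 sub r2 <- r1,r1: IF@1 ID@2 stall=0 (-) EX@3 MEM@4 WB@5
I1 add r3 <- r1,r2: IF@2 ID@3 stall=2 (RAW on I0.r2 (WB@5)) EX@6 MEM@7 WB@8
I2 add r2 <- r4,r5: IF@3 ID@6 stall=0 (-) EX@7 MEM@8 WB@9
I3 sub r5 <- r2,r1: IF@6 ID@7 stall=2 (RAW on I2.r2 (WB@9)) EX@10 MEM@11 WB@12
I4 sub r3 <- r3,r3: IF@7 ID@10 stall=0 (-) EX@11 MEM@12 WB@13

Answer: 5 8 9 12 13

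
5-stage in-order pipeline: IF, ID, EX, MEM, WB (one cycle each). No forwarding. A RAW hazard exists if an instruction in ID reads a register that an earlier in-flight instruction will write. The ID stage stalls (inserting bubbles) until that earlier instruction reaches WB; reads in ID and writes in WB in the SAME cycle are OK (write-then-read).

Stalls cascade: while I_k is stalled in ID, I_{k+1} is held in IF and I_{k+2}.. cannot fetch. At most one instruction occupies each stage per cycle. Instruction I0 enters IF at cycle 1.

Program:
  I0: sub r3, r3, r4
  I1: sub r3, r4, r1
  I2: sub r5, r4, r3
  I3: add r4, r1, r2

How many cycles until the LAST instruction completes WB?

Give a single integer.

Answer: 10

Derivation:
I0 sub r3 <- r3,r4: IF@1 ID@2 stall=0 (-) EX@3 MEM@4 WB@5
I1 sub r3 <- r4,r1: IF@2 ID@3 stall=0 (-) EX@4 MEM@5 WB@6
I2 sub r5 <- r4,r3: IF@3 ID@4 stall=2 (RAW on I1.r3 (WB@6)) EX@7 MEM@8 WB@9
I3 add r4 <- r1,r2: IF@4 ID@7 stall=0 (-) EX@8 MEM@9 WB@10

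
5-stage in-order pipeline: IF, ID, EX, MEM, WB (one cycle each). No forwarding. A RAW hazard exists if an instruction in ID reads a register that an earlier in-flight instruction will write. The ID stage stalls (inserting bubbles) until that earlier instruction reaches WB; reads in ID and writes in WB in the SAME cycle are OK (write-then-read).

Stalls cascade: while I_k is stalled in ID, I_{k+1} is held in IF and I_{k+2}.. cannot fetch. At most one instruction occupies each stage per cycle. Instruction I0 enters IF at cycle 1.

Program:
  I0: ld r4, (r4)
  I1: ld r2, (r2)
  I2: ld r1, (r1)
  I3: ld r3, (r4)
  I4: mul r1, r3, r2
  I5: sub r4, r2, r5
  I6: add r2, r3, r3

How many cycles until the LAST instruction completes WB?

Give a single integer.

Answer: 13

Derivation:
I0 ld r4 <- r4: IF@1 ID@2 stall=0 (-) EX@3 MEM@4 WB@5
I1 ld r2 <- r2: IF@2 ID@3 stall=0 (-) EX@4 MEM@5 WB@6
I2 ld r1 <- r1: IF@3 ID@4 stall=0 (-) EX@5 MEM@6 WB@7
I3 ld r3 <- r4: IF@4 ID@5 stall=0 (-) EX@6 MEM@7 WB@8
I4 mul r1 <- r3,r2: IF@5 ID@6 stall=2 (RAW on I3.r3 (WB@8)) EX@9 MEM@10 WB@11
I5 sub r4 <- r2,r5: IF@6 ID@9 stall=0 (-) EX@10 MEM@11 WB@12
I6 add r2 <- r3,r3: IF@9 ID@10 stall=0 (-) EX@11 MEM@12 WB@13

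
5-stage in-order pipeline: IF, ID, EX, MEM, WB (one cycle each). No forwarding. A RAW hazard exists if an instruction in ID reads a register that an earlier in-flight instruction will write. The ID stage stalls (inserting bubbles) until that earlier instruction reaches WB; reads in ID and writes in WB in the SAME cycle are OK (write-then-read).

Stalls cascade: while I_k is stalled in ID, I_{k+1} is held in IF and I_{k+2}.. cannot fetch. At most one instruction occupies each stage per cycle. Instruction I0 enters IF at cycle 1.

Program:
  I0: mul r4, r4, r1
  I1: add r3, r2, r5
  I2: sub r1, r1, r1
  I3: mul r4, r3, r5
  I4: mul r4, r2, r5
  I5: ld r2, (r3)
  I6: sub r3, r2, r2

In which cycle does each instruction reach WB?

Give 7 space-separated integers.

I0 mul r4 <- r4,r1: IF@1 ID@2 stall=0 (-) EX@3 MEM@4 WB@5
I1 add r3 <- r2,r5: IF@2 ID@3 stall=0 (-) EX@4 MEM@5 WB@6
I2 sub r1 <- r1,r1: IF@3 ID@4 stall=0 (-) EX@5 MEM@6 WB@7
I3 mul r4 <- r3,r5: IF@4 ID@5 stall=1 (RAW on I1.r3 (WB@6)) EX@7 MEM@8 WB@9
I4 mul r4 <- r2,r5: IF@5 ID@7 stall=0 (-) EX@8 MEM@9 WB@10
I5 ld r2 <- r3: IF@7 ID@8 stall=0 (-) EX@9 MEM@10 WB@11
I6 sub r3 <- r2,r2: IF@8 ID@9 stall=2 (RAW on I5.r2 (WB@11)) EX@12 MEM@13 WB@14

Answer: 5 6 7 9 10 11 14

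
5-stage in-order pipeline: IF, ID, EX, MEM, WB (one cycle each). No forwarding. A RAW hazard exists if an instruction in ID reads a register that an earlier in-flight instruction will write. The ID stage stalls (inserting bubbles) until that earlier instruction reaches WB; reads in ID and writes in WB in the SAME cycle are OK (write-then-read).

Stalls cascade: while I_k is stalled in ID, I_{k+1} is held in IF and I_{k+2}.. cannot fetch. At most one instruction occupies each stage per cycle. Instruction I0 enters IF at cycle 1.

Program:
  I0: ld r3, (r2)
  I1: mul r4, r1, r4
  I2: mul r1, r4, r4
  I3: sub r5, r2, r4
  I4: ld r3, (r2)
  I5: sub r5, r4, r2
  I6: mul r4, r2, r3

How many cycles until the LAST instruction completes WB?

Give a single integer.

I0 ld r3 <- r2: IF@1 ID@2 stall=0 (-) EX@3 MEM@4 WB@5
I1 mul r4 <- r1,r4: IF@2 ID@3 stall=0 (-) EX@4 MEM@5 WB@6
I2 mul r1 <- r4,r4: IF@3 ID@4 stall=2 (RAW on I1.r4 (WB@6)) EX@7 MEM@8 WB@9
I3 sub r5 <- r2,r4: IF@4 ID@7 stall=0 (-) EX@8 MEM@9 WB@10
I4 ld r3 <- r2: IF@7 ID@8 stall=0 (-) EX@9 MEM@10 WB@11
I5 sub r5 <- r4,r2: IF@8 ID@9 stall=0 (-) EX@10 MEM@11 WB@12
I6 mul r4 <- r2,r3: IF@9 ID@10 stall=1 (RAW on I4.r3 (WB@11)) EX@12 MEM@13 WB@14

Answer: 14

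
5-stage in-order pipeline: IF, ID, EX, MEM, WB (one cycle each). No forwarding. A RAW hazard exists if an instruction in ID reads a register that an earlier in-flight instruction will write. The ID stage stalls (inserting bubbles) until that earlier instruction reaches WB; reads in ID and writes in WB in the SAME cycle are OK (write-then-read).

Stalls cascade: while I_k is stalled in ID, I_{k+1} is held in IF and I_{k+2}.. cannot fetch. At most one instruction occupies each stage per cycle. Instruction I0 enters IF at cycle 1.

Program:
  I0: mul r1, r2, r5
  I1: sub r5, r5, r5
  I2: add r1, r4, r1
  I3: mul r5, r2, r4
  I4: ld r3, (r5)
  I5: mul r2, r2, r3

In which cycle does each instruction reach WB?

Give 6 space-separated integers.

I0 mul r1 <- r2,r5: IF@1 ID@2 stall=0 (-) EX@3 MEM@4 WB@5
I1 sub r5 <- r5,r5: IF@2 ID@3 stall=0 (-) EX@4 MEM@5 WB@6
I2 add r1 <- r4,r1: IF@3 ID@4 stall=1 (RAW on I0.r1 (WB@5)) EX@6 MEM@7 WB@8
I3 mul r5 <- r2,r4: IF@4 ID@6 stall=0 (-) EX@7 MEM@8 WB@9
I4 ld r3 <- r5: IF@6 ID@7 stall=2 (RAW on I3.r5 (WB@9)) EX@10 MEM@11 WB@12
I5 mul r2 <- r2,r3: IF@7 ID@10 stall=2 (RAW on I4.r3 (WB@12)) EX@13 MEM@14 WB@15

Answer: 5 6 8 9 12 15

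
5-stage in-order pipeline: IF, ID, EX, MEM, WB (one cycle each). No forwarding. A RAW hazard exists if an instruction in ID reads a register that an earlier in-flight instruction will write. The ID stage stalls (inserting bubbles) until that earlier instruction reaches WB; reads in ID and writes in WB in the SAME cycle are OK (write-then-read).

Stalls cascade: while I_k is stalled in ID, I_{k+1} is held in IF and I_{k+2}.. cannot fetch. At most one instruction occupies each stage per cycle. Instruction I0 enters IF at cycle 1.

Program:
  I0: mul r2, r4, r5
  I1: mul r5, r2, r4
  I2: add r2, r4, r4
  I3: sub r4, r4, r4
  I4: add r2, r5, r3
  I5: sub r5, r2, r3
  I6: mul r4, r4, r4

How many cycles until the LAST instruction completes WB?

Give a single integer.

Answer: 15

Derivation:
I0 mul r2 <- r4,r5: IF@1 ID@2 stall=0 (-) EX@3 MEM@4 WB@5
I1 mul r5 <- r2,r4: IF@2 ID@3 stall=2 (RAW on I0.r2 (WB@5)) EX@6 MEM@7 WB@8
I2 add r2 <- r4,r4: IF@3 ID@6 stall=0 (-) EX@7 MEM@8 WB@9
I3 sub r4 <- r4,r4: IF@6 ID@7 stall=0 (-) EX@8 MEM@9 WB@10
I4 add r2 <- r5,r3: IF@7 ID@8 stall=0 (-) EX@9 MEM@10 WB@11
I5 sub r5 <- r2,r3: IF@8 ID@9 stall=2 (RAW on I4.r2 (WB@11)) EX@12 MEM@13 WB@14
I6 mul r4 <- r4,r4: IF@9 ID@12 stall=0 (-) EX@13 MEM@14 WB@15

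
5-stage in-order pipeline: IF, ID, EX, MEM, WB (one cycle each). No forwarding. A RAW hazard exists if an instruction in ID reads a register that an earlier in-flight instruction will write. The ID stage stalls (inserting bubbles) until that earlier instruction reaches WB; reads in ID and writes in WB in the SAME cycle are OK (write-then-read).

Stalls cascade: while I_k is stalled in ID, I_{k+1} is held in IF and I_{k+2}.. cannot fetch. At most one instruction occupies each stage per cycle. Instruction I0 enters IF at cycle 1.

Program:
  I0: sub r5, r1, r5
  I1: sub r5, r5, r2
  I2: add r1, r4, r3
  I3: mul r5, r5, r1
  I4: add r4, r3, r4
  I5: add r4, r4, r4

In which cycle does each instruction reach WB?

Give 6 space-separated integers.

Answer: 5 8 9 12 13 16

Derivation:
I0 sub r5 <- r1,r5: IF@1 ID@2 stall=0 (-) EX@3 MEM@4 WB@5
I1 sub r5 <- r5,r2: IF@2 ID@3 stall=2 (RAW on I0.r5 (WB@5)) EX@6 MEM@7 WB@8
I2 add r1 <- r4,r3: IF@3 ID@6 stall=0 (-) EX@7 MEM@8 WB@9
I3 mul r5 <- r5,r1: IF@6 ID@7 stall=2 (RAW on I2.r1 (WB@9)) EX@10 MEM@11 WB@12
I4 add r4 <- r3,r4: IF@7 ID@10 stall=0 (-) EX@11 MEM@12 WB@13
I5 add r4 <- r4,r4: IF@10 ID@11 stall=2 (RAW on I4.r4 (WB@13)) EX@14 MEM@15 WB@16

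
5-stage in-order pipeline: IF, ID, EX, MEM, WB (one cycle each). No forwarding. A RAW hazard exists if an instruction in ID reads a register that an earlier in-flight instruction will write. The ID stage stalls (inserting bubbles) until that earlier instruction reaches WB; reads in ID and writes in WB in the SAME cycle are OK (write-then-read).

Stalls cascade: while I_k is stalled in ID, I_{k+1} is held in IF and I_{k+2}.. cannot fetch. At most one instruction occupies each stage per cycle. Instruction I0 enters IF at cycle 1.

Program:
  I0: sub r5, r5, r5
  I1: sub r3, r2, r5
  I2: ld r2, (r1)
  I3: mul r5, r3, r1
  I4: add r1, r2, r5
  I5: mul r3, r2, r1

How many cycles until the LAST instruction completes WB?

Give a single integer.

I0 sub r5 <- r5,r5: IF@1 ID@2 stall=0 (-) EX@3 MEM@4 WB@5
I1 sub r3 <- r2,r5: IF@2 ID@3 stall=2 (RAW on I0.r5 (WB@5)) EX@6 MEM@7 WB@8
I2 ld r2 <- r1: IF@3 ID@6 stall=0 (-) EX@7 MEM@8 WB@9
I3 mul r5 <- r3,r1: IF@6 ID@7 stall=1 (RAW on I1.r3 (WB@8)) EX@9 MEM@10 WB@11
I4 add r1 <- r2,r5: IF@7 ID@9 stall=2 (RAW on I3.r5 (WB@11)) EX@12 MEM@13 WB@14
I5 mul r3 <- r2,r1: IF@9 ID@12 stall=2 (RAW on I4.r1 (WB@14)) EX@15 MEM@16 WB@17

Answer: 17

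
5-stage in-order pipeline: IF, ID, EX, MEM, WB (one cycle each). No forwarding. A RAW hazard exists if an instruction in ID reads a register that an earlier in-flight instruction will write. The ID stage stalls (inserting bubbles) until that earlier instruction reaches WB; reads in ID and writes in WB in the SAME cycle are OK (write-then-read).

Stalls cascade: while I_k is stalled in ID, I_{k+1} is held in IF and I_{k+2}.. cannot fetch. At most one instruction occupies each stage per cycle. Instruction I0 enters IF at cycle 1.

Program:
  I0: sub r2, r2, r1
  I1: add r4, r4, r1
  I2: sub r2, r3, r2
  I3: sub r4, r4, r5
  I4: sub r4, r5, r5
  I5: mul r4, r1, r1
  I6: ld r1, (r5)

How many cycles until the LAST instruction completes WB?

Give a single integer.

Answer: 12

Derivation:
I0 sub r2 <- r2,r1: IF@1 ID@2 stall=0 (-) EX@3 MEM@4 WB@5
I1 add r4 <- r4,r1: IF@2 ID@3 stall=0 (-) EX@4 MEM@5 WB@6
I2 sub r2 <- r3,r2: IF@3 ID@4 stall=1 (RAW on I0.r2 (WB@5)) EX@6 MEM@7 WB@8
I3 sub r4 <- r4,r5: IF@4 ID@6 stall=0 (-) EX@7 MEM@8 WB@9
I4 sub r4 <- r5,r5: IF@6 ID@7 stall=0 (-) EX@8 MEM@9 WB@10
I5 mul r4 <- r1,r1: IF@7 ID@8 stall=0 (-) EX@9 MEM@10 WB@11
I6 ld r1 <- r5: IF@8 ID@9 stall=0 (-) EX@10 MEM@11 WB@12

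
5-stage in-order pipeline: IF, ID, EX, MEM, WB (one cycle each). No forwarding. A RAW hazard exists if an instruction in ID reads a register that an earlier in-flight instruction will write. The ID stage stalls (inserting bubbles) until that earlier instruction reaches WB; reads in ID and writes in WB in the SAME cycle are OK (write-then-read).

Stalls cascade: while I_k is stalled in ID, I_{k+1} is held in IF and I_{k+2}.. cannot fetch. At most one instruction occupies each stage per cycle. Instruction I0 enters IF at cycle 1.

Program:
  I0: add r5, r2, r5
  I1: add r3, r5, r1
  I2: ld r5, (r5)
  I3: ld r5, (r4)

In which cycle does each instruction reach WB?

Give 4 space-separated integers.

Answer: 5 8 9 10

Derivation:
I0 add r5 <- r2,r5: IF@1 ID@2 stall=0 (-) EX@3 MEM@4 WB@5
I1 add r3 <- r5,r1: IF@2 ID@3 stall=2 (RAW on I0.r5 (WB@5)) EX@6 MEM@7 WB@8
I2 ld r5 <- r5: IF@3 ID@6 stall=0 (-) EX@7 MEM@8 WB@9
I3 ld r5 <- r4: IF@6 ID@7 stall=0 (-) EX@8 MEM@9 WB@10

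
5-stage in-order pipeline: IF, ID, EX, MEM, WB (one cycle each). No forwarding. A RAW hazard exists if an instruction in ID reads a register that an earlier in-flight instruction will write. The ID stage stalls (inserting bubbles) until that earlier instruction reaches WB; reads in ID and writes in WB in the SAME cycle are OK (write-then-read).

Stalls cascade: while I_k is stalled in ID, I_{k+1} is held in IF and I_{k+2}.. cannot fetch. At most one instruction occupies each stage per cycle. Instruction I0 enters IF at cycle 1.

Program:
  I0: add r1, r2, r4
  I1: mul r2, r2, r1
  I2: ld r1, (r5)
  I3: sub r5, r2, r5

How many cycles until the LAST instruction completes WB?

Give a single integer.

I0 add r1 <- r2,r4: IF@1 ID@2 stall=0 (-) EX@3 MEM@4 WB@5
I1 mul r2 <- r2,r1: IF@2 ID@3 stall=2 (RAW on I0.r1 (WB@5)) EX@6 MEM@7 WB@8
I2 ld r1 <- r5: IF@3 ID@6 stall=0 (-) EX@7 MEM@8 WB@9
I3 sub r5 <- r2,r5: IF@6 ID@7 stall=1 (RAW on I1.r2 (WB@8)) EX@9 MEM@10 WB@11

Answer: 11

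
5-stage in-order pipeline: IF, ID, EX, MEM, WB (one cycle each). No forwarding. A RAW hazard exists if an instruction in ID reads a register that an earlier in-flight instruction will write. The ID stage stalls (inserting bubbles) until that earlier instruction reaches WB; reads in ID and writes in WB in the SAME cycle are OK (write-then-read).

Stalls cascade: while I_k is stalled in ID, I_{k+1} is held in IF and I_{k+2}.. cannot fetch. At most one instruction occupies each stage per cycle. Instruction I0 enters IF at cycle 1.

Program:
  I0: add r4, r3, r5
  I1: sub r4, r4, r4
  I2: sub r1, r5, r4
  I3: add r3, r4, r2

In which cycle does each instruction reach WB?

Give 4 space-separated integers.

Answer: 5 8 11 12

Derivation:
I0 add r4 <- r3,r5: IF@1 ID@2 stall=0 (-) EX@3 MEM@4 WB@5
I1 sub r4 <- r4,r4: IF@2 ID@3 stall=2 (RAW on I0.r4 (WB@5)) EX@6 MEM@7 WB@8
I2 sub r1 <- r5,r4: IF@3 ID@6 stall=2 (RAW on I1.r4 (WB@8)) EX@9 MEM@10 WB@11
I3 add r3 <- r4,r2: IF@6 ID@9 stall=0 (-) EX@10 MEM@11 WB@12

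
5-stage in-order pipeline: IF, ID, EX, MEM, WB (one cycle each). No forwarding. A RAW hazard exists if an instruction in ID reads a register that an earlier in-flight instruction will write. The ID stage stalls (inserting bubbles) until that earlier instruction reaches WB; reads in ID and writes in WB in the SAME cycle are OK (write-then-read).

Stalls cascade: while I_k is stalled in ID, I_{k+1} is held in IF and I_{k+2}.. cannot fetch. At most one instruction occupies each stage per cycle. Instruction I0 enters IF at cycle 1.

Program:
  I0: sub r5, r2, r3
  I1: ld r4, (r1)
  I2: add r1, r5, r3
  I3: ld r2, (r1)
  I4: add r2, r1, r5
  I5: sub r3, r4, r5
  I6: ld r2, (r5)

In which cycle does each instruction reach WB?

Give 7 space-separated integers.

I0 sub r5 <- r2,r3: IF@1 ID@2 stall=0 (-) EX@3 MEM@4 WB@5
I1 ld r4 <- r1: IF@2 ID@3 stall=0 (-) EX@4 MEM@5 WB@6
I2 add r1 <- r5,r3: IF@3 ID@4 stall=1 (RAW on I0.r5 (WB@5)) EX@6 MEM@7 WB@8
I3 ld r2 <- r1: IF@4 ID@6 stall=2 (RAW on I2.r1 (WB@8)) EX@9 MEM@10 WB@11
I4 add r2 <- r1,r5: IF@6 ID@9 stall=0 (-) EX@10 MEM@11 WB@12
I5 sub r3 <- r4,r5: IF@9 ID@10 stall=0 (-) EX@11 MEM@12 WB@13
I6 ld r2 <- r5: IF@10 ID@11 stall=0 (-) EX@12 MEM@13 WB@14

Answer: 5 6 8 11 12 13 14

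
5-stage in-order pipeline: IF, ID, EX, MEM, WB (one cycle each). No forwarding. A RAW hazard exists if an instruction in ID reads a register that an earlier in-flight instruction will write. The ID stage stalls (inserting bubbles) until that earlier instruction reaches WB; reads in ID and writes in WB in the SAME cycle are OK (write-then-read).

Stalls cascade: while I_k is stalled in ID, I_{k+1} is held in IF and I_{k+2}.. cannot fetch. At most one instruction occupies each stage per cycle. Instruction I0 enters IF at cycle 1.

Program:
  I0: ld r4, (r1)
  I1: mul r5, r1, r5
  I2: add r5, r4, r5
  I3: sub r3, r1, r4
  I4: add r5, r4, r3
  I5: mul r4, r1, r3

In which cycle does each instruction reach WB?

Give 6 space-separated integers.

I0 ld r4 <- r1: IF@1 ID@2 stall=0 (-) EX@3 MEM@4 WB@5
I1 mul r5 <- r1,r5: IF@2 ID@3 stall=0 (-) EX@4 MEM@5 WB@6
I2 add r5 <- r4,r5: IF@3 ID@4 stall=2 (RAW on I1.r5 (WB@6)) EX@7 MEM@8 WB@9
I3 sub r3 <- r1,r4: IF@4 ID@7 stall=0 (-) EX@8 MEM@9 WB@10
I4 add r5 <- r4,r3: IF@7 ID@8 stall=2 (RAW on I3.r3 (WB@10)) EX@11 MEM@12 WB@13
I5 mul r4 <- r1,r3: IF@8 ID@11 stall=0 (-) EX@12 MEM@13 WB@14

Answer: 5 6 9 10 13 14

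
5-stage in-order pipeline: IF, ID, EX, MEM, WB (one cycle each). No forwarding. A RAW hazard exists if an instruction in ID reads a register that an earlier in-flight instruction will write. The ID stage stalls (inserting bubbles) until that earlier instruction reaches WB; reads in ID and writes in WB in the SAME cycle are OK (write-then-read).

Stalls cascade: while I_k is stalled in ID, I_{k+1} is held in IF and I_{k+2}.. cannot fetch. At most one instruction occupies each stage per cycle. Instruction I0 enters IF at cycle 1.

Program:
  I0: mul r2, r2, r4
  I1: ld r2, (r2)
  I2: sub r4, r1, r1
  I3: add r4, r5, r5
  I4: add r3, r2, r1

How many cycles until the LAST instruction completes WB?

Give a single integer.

I0 mul r2 <- r2,r4: IF@1 ID@2 stall=0 (-) EX@3 MEM@4 WB@5
I1 ld r2 <- r2: IF@2 ID@3 stall=2 (RAW on I0.r2 (WB@5)) EX@6 MEM@7 WB@8
I2 sub r4 <- r1,r1: IF@3 ID@6 stall=0 (-) EX@7 MEM@8 WB@9
I3 add r4 <- r5,r5: IF@6 ID@7 stall=0 (-) EX@8 MEM@9 WB@10
I4 add r3 <- r2,r1: IF@7 ID@8 stall=0 (-) EX@9 MEM@10 WB@11

Answer: 11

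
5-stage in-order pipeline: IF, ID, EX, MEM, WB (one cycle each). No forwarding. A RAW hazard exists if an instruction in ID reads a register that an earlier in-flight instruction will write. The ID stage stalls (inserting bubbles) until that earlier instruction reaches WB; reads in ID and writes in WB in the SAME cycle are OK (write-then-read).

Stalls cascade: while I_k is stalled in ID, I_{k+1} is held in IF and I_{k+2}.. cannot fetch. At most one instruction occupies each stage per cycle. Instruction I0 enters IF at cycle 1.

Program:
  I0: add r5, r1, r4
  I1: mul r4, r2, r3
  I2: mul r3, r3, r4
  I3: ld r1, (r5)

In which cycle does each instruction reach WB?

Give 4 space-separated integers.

Answer: 5 6 9 10

Derivation:
I0 add r5 <- r1,r4: IF@1 ID@2 stall=0 (-) EX@3 MEM@4 WB@5
I1 mul r4 <- r2,r3: IF@2 ID@3 stall=0 (-) EX@4 MEM@5 WB@6
I2 mul r3 <- r3,r4: IF@3 ID@4 stall=2 (RAW on I1.r4 (WB@6)) EX@7 MEM@8 WB@9
I3 ld r1 <- r5: IF@4 ID@7 stall=0 (-) EX@8 MEM@9 WB@10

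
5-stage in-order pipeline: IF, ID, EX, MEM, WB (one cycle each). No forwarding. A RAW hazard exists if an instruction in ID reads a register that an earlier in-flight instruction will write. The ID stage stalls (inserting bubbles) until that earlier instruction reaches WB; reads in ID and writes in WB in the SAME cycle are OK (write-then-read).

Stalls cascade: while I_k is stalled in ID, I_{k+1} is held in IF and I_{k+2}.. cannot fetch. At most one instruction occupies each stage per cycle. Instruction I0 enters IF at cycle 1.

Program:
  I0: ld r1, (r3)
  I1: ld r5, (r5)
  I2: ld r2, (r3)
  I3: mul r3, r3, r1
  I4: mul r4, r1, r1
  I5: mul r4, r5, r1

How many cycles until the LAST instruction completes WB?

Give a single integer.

I0 ld r1 <- r3: IF@1 ID@2 stall=0 (-) EX@3 MEM@4 WB@5
I1 ld r5 <- r5: IF@2 ID@3 stall=0 (-) EX@4 MEM@5 WB@6
I2 ld r2 <- r3: IF@3 ID@4 stall=0 (-) EX@5 MEM@6 WB@7
I3 mul r3 <- r3,r1: IF@4 ID@5 stall=0 (-) EX@6 MEM@7 WB@8
I4 mul r4 <- r1,r1: IF@5 ID@6 stall=0 (-) EX@7 MEM@8 WB@9
I5 mul r4 <- r5,r1: IF@6 ID@7 stall=0 (-) EX@8 MEM@9 WB@10

Answer: 10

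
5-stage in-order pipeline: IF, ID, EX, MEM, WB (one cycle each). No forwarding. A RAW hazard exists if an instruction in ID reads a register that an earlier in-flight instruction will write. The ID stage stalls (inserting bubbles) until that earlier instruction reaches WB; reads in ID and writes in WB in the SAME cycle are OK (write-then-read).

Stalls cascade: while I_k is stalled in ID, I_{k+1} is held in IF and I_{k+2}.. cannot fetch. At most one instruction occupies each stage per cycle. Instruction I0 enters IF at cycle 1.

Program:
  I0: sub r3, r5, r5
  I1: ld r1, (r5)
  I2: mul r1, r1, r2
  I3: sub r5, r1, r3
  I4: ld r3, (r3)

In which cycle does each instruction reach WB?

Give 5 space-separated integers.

I0 sub r3 <- r5,r5: IF@1 ID@2 stall=0 (-) EX@3 MEM@4 WB@5
I1 ld r1 <- r5: IF@2 ID@3 stall=0 (-) EX@4 MEM@5 WB@6
I2 mul r1 <- r1,r2: IF@3 ID@4 stall=2 (RAW on I1.r1 (WB@6)) EX@7 MEM@8 WB@9
I3 sub r5 <- r1,r3: IF@4 ID@7 stall=2 (RAW on I2.r1 (WB@9)) EX@10 MEM@11 WB@12
I4 ld r3 <- r3: IF@7 ID@10 stall=0 (-) EX@11 MEM@12 WB@13

Answer: 5 6 9 12 13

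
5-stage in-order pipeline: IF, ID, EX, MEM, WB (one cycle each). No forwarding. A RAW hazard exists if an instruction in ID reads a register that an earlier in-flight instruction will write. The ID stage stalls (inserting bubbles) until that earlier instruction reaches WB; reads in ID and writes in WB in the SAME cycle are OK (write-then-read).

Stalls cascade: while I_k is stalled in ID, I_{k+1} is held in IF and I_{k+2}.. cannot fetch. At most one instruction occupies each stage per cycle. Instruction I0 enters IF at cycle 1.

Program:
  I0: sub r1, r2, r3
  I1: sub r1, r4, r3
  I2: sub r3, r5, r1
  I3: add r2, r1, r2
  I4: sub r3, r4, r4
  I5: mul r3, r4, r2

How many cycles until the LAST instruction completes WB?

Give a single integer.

I0 sub r1 <- r2,r3: IF@1 ID@2 stall=0 (-) EX@3 MEM@4 WB@5
I1 sub r1 <- r4,r3: IF@2 ID@3 stall=0 (-) EX@4 MEM@5 WB@6
I2 sub r3 <- r5,r1: IF@3 ID@4 stall=2 (RAW on I1.r1 (WB@6)) EX@7 MEM@8 WB@9
I3 add r2 <- r1,r2: IF@4 ID@7 stall=0 (-) EX@8 MEM@9 WB@10
I4 sub r3 <- r4,r4: IF@7 ID@8 stall=0 (-) EX@9 MEM@10 WB@11
I5 mul r3 <- r4,r2: IF@8 ID@9 stall=1 (RAW on I3.r2 (WB@10)) EX@11 MEM@12 WB@13

Answer: 13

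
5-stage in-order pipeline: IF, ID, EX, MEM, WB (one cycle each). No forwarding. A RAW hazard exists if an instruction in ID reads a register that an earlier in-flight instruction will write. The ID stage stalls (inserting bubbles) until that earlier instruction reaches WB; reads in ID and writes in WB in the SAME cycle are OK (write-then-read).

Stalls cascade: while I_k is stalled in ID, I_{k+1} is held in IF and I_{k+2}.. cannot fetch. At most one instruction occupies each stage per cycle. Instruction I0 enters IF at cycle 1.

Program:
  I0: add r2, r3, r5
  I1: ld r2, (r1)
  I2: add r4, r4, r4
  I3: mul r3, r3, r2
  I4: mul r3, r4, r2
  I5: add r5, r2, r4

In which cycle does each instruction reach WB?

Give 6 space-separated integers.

Answer: 5 6 7 9 10 11

Derivation:
I0 add r2 <- r3,r5: IF@1 ID@2 stall=0 (-) EX@3 MEM@4 WB@5
I1 ld r2 <- r1: IF@2 ID@3 stall=0 (-) EX@4 MEM@5 WB@6
I2 add r4 <- r4,r4: IF@3 ID@4 stall=0 (-) EX@5 MEM@6 WB@7
I3 mul r3 <- r3,r2: IF@4 ID@5 stall=1 (RAW on I1.r2 (WB@6)) EX@7 MEM@8 WB@9
I4 mul r3 <- r4,r2: IF@5 ID@7 stall=0 (-) EX@8 MEM@9 WB@10
I5 add r5 <- r2,r4: IF@7 ID@8 stall=0 (-) EX@9 MEM@10 WB@11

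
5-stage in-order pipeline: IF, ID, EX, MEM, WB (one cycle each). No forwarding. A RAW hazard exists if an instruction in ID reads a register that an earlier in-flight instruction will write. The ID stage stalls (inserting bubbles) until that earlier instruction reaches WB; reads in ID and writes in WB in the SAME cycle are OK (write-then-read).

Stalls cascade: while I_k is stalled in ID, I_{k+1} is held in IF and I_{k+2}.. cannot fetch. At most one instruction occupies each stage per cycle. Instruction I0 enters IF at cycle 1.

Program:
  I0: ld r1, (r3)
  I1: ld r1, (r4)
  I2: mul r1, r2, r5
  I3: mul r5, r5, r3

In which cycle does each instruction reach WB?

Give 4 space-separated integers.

I0 ld r1 <- r3: IF@1 ID@2 stall=0 (-) EX@3 MEM@4 WB@5
I1 ld r1 <- r4: IF@2 ID@3 stall=0 (-) EX@4 MEM@5 WB@6
I2 mul r1 <- r2,r5: IF@3 ID@4 stall=0 (-) EX@5 MEM@6 WB@7
I3 mul r5 <- r5,r3: IF@4 ID@5 stall=0 (-) EX@6 MEM@7 WB@8

Answer: 5 6 7 8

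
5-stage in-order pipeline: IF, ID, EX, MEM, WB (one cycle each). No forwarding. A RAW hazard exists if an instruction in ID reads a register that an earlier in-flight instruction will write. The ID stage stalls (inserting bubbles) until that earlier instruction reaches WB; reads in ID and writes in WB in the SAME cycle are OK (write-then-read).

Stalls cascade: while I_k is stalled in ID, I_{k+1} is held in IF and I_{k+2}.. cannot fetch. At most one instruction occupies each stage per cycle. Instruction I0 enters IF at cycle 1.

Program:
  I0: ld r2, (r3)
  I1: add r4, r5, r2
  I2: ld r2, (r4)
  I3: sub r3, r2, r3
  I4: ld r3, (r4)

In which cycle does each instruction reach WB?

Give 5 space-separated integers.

I0 ld r2 <- r3: IF@1 ID@2 stall=0 (-) EX@3 MEM@4 WB@5
I1 add r4 <- r5,r2: IF@2 ID@3 stall=2 (RAW on I0.r2 (WB@5)) EX@6 MEM@7 WB@8
I2 ld r2 <- r4: IF@3 ID@6 stall=2 (RAW on I1.r4 (WB@8)) EX@9 MEM@10 WB@11
I3 sub r3 <- r2,r3: IF@6 ID@9 stall=2 (RAW on I2.r2 (WB@11)) EX@12 MEM@13 WB@14
I4 ld r3 <- r4: IF@9 ID@12 stall=0 (-) EX@13 MEM@14 WB@15

Answer: 5 8 11 14 15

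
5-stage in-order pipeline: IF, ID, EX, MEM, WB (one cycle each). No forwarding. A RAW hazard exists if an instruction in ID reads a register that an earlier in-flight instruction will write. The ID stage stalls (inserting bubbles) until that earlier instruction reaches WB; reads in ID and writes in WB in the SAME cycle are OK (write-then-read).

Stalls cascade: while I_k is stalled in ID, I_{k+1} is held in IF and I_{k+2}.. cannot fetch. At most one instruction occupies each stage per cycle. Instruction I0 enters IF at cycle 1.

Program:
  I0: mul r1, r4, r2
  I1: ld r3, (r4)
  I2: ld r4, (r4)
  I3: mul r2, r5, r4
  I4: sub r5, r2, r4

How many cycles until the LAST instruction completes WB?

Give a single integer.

Answer: 13

Derivation:
I0 mul r1 <- r4,r2: IF@1 ID@2 stall=0 (-) EX@3 MEM@4 WB@5
I1 ld r3 <- r4: IF@2 ID@3 stall=0 (-) EX@4 MEM@5 WB@6
I2 ld r4 <- r4: IF@3 ID@4 stall=0 (-) EX@5 MEM@6 WB@7
I3 mul r2 <- r5,r4: IF@4 ID@5 stall=2 (RAW on I2.r4 (WB@7)) EX@8 MEM@9 WB@10
I4 sub r5 <- r2,r4: IF@5 ID@8 stall=2 (RAW on I3.r2 (WB@10)) EX@11 MEM@12 WB@13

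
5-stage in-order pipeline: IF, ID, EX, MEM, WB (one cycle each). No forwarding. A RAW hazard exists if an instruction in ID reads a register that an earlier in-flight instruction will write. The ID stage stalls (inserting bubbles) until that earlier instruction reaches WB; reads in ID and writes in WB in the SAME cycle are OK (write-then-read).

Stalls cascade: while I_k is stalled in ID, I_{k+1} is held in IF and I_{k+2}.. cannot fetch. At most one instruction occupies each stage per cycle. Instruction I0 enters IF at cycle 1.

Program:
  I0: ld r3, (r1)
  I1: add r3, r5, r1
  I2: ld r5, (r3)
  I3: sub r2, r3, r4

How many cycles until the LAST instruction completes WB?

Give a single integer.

Answer: 10

Derivation:
I0 ld r3 <- r1: IF@1 ID@2 stall=0 (-) EX@3 MEM@4 WB@5
I1 add r3 <- r5,r1: IF@2 ID@3 stall=0 (-) EX@4 MEM@5 WB@6
I2 ld r5 <- r3: IF@3 ID@4 stall=2 (RAW on I1.r3 (WB@6)) EX@7 MEM@8 WB@9
I3 sub r2 <- r3,r4: IF@4 ID@7 stall=0 (-) EX@8 MEM@9 WB@10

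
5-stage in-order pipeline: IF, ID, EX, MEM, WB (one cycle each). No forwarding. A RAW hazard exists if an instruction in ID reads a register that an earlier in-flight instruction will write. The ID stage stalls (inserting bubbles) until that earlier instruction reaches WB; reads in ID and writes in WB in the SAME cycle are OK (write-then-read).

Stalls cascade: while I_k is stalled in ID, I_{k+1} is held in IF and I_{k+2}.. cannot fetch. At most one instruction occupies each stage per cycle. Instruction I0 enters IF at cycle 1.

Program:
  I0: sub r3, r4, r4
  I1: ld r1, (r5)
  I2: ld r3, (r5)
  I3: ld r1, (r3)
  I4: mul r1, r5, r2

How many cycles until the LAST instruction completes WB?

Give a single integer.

Answer: 11

Derivation:
I0 sub r3 <- r4,r4: IF@1 ID@2 stall=0 (-) EX@3 MEM@4 WB@5
I1 ld r1 <- r5: IF@2 ID@3 stall=0 (-) EX@4 MEM@5 WB@6
I2 ld r3 <- r5: IF@3 ID@4 stall=0 (-) EX@5 MEM@6 WB@7
I3 ld r1 <- r3: IF@4 ID@5 stall=2 (RAW on I2.r3 (WB@7)) EX@8 MEM@9 WB@10
I4 mul r1 <- r5,r2: IF@5 ID@8 stall=0 (-) EX@9 MEM@10 WB@11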